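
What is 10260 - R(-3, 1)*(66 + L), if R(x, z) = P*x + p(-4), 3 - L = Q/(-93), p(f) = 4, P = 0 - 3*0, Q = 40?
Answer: 928352/93 ≈ 9982.3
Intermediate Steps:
P = 0 (P = 0 + 0 = 0)
L = 319/93 (L = 3 - 40/(-93) = 3 - 40*(-1)/93 = 3 - 1*(-40/93) = 3 + 40/93 = 319/93 ≈ 3.4301)
R(x, z) = 4 (R(x, z) = 0*x + 4 = 0 + 4 = 4)
10260 - R(-3, 1)*(66 + L) = 10260 - 4*(66 + 319/93) = 10260 - 4*6457/93 = 10260 - 1*25828/93 = 10260 - 25828/93 = 928352/93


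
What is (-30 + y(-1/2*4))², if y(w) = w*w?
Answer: 676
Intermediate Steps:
y(w) = w²
(-30 + y(-1/2*4))² = (-30 + (-1/2*4)²)² = (-30 + (-1*½*4)²)² = (-30 + (-½*4)²)² = (-30 + (-2)²)² = (-30 + 4)² = (-26)² = 676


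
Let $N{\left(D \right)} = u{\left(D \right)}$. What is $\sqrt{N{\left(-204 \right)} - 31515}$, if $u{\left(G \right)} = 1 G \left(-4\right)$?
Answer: $9 i \sqrt{379} \approx 175.21 i$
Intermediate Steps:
$u{\left(G \right)} = - 4 G$ ($u{\left(G \right)} = G \left(-4\right) = - 4 G$)
$N{\left(D \right)} = - 4 D$
$\sqrt{N{\left(-204 \right)} - 31515} = \sqrt{\left(-4\right) \left(-204\right) - 31515} = \sqrt{816 - 31515} = \sqrt{-30699} = 9 i \sqrt{379}$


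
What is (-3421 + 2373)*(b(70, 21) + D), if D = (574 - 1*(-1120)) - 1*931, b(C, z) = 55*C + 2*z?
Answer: -4878440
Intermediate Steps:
b(C, z) = 2*z + 55*C
D = 763 (D = (574 + 1120) - 931 = 1694 - 931 = 763)
(-3421 + 2373)*(b(70, 21) + D) = (-3421 + 2373)*((2*21 + 55*70) + 763) = -1048*((42 + 3850) + 763) = -1048*(3892 + 763) = -1048*4655 = -4878440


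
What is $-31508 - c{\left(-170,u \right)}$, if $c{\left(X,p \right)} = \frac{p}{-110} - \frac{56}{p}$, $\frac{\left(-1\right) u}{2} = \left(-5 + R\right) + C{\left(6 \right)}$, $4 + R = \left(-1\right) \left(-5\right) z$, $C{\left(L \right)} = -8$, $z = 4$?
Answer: $- \frac{5200369}{165} \approx -31517.0$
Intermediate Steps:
$R = 16$ ($R = -4 + \left(-1\right) \left(-5\right) 4 = -4 + 5 \cdot 4 = -4 + 20 = 16$)
$u = -6$ ($u = - 2 \left(\left(-5 + 16\right) - 8\right) = - 2 \left(11 - 8\right) = \left(-2\right) 3 = -6$)
$c{\left(X,p \right)} = - \frac{56}{p} - \frac{p}{110}$ ($c{\left(X,p \right)} = p \left(- \frac{1}{110}\right) - \frac{56}{p} = - \frac{p}{110} - \frac{56}{p} = - \frac{56}{p} - \frac{p}{110}$)
$-31508 - c{\left(-170,u \right)} = -31508 - \left(- \frac{56}{-6} - - \frac{3}{55}\right) = -31508 - \left(\left(-56\right) \left(- \frac{1}{6}\right) + \frac{3}{55}\right) = -31508 - \left(\frac{28}{3} + \frac{3}{55}\right) = -31508 - \frac{1549}{165} = - \frac{5200369}{165}$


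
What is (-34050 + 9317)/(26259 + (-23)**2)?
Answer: -24733/26788 ≈ -0.92329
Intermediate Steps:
(-34050 + 9317)/(26259 + (-23)**2) = -24733/(26259 + 529) = -24733/26788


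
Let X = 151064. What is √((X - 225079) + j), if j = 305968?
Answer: √231953 ≈ 481.62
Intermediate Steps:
√((X - 225079) + j) = √((151064 - 225079) + 305968) = √(-74015 + 305968) = √231953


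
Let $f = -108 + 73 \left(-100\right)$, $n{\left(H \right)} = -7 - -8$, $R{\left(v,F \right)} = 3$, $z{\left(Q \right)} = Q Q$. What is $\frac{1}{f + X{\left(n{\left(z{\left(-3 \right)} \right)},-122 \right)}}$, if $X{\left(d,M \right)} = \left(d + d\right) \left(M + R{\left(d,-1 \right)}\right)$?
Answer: $- \frac{1}{7646} \approx -0.00013079$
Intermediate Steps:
$z{\left(Q \right)} = Q^{2}$
$n{\left(H \right)} = 1$ ($n{\left(H \right)} = -7 + 8 = 1$)
$X{\left(d,M \right)} = 2 d \left(3 + M\right)$ ($X{\left(d,M \right)} = \left(d + d\right) \left(M + 3\right) = 2 d \left(3 + M\right)$)
$f = -7408$ ($f = -108 - 7300 = -7408$)
$\frac{1}{f + X{\left(n{\left(z{\left(-3 \right)} \right)},-122 \right)}} = \frac{1}{-7408 + 2 \cdot 1 \left(3 - 122\right)} = \frac{1}{-7408 + 2 \cdot 1 \left(-119\right)} = \frac{1}{-7408 - 238} = \frac{1}{-7646} = - \frac{1}{7646}$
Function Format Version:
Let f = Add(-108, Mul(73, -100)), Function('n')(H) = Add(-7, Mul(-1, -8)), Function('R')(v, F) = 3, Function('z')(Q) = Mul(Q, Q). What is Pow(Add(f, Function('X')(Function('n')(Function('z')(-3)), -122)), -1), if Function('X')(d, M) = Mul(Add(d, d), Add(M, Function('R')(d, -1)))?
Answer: Rational(-1, 7646) ≈ -0.00013079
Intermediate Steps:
Function('z')(Q) = Pow(Q, 2)
Function('n')(H) = 1 (Function('n')(H) = Add(-7, 8) = 1)
Function('X')(d, M) = Mul(2, d, Add(3, M)) (Function('X')(d, M) = Mul(Add(d, d), Add(M, 3)) = Mul(Mul(2, d), Add(3, M)) = Mul(2, d, Add(3, M)))
f = -7408 (f = Add(-108, -7300) = -7408)
Pow(Add(f, Function('X')(Function('n')(Function('z')(-3)), -122)), -1) = Pow(Add(-7408, Mul(2, 1, Add(3, -122))), -1) = Pow(Add(-7408, Mul(2, 1, -119)), -1) = Pow(Add(-7408, -238), -1) = Pow(-7646, -1) = Rational(-1, 7646)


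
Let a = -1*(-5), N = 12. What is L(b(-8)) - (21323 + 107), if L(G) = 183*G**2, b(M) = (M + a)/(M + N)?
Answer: -341233/16 ≈ -21327.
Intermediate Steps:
a = 5
b(M) = (5 + M)/(12 + M) (b(M) = (M + 5)/(M + 12) = (5 + M)/(12 + M))
L(b(-8)) - (21323 + 107) = 183*((5 - 8)/(12 - 8))**2 - (21323 + 107) = 183*(-3/4)**2 - 1*21430 = 183*((1/4)*(-3))**2 - 21430 = 183*(-3/4)**2 - 21430 = 183*(9/16) - 21430 = 1647/16 - 21430 = -341233/16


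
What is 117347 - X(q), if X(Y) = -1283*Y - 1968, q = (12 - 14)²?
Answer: 124447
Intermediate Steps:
q = 4 (q = (-2)² = 4)
X(Y) = -1968 - 1283*Y
117347 - X(q) = 117347 - (-1968 - 1283*4) = 117347 - (-1968 - 5132) = 117347 - 1*(-7100) = 117347 + 7100 = 124447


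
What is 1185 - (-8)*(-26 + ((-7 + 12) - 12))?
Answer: 921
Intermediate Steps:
1185 - (-8)*(-26 + ((-7 + 12) - 12)) = 1185 - (-8)*(-26 + (5 - 12)) = 1185 - (-8)*(-26 - 7) = 1185 - (-8)*(-33) = 1185 - 1*264 = 1185 - 264 = 921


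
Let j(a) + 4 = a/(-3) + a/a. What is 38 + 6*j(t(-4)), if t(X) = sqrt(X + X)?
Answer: 20 - 4*I*sqrt(2) ≈ 20.0 - 5.6569*I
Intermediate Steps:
t(X) = sqrt(2)*sqrt(X) (t(X) = sqrt(2*X) = sqrt(2)*sqrt(X))
j(a) = -3 - a/3 (j(a) = -4 + (a/(-3) + a/a) = -4 + (a*(-1/3) + 1) = -4 + (-a/3 + 1) = -4 + (1 - a/3) = -3 - a/3)
38 + 6*j(t(-4)) = 38 + 6*(-3 - sqrt(2)*sqrt(-4)/3) = 38 + 6*(-3 - sqrt(2)*2*I/3) = 38 + 6*(-3 - 2*I*sqrt(2)/3) = 38 + (-18 - 4*I*sqrt(2)) = 20 - 4*I*sqrt(2)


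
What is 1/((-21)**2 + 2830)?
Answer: 1/3271 ≈ 0.00030572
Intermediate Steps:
1/((-21)**2 + 2830) = 1/(441 + 2830) = 1/3271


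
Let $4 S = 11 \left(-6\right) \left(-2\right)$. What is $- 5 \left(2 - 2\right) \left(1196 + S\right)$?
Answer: $0$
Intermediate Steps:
$S = 33$ ($S = \frac{11 \left(-6\right) \left(-2\right)}{4} = \frac{\left(-66\right) \left(-2\right)}{4} = \frac{1}{4} \cdot 132 = 33$)
$- 5 \left(2 - 2\right) \left(1196 + S\right) = - 5 \left(2 - 2\right) \left(1196 + 33\right) = \left(-5\right) 0 \cdot 1229 = 0 \cdot 1229 = 0$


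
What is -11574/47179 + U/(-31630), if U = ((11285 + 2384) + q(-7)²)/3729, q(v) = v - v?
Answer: -124161651521/505880130030 ≈ -0.24544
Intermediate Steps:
q(v) = 0
U = 13669/3729 (U = ((11285 + 2384) + 0²)/3729 = (13669 + 0)*(1/3729) = 13669*(1/3729) = 13669/3729 ≈ 3.6656)
-11574/47179 + U/(-31630) = -11574/47179 + (13669/3729)/(-31630) = -11574*1/47179 + (13669/3729)*(-1/31630) = -11574/47179 - 13669/117948270 = -124161651521/505880130030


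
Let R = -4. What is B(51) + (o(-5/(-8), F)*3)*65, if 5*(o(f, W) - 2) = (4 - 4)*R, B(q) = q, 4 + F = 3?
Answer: 441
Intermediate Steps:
F = -1 (F = -4 + 3 = -1)
o(f, W) = 2 (o(f, W) = 2 + ((4 - 4)*(-4))/5 = 2 + (0*(-4))/5 = 2 + (⅕)*0 = 2 + 0 = 2)
B(51) + (o(-5/(-8), F)*3)*65 = 51 + (2*3)*65 = 51 + 6*65 = 51 + 390 = 441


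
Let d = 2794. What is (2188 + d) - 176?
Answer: 4806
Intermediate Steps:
(2188 + d) - 176 = (2188 + 2794) - 176 = 4982 - 176 = 4806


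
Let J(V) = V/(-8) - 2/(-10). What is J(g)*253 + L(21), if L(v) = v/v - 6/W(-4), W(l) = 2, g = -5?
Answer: 8269/40 ≈ 206.73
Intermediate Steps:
J(V) = 1/5 - V/8 (J(V) = V*(-1/8) - 2*(-1/10) = -V/8 + 1/5 = 1/5 - V/8)
L(v) = -2 (L(v) = v/v - 6/2 = 1 - 6*1/2 = 1 - 3 = -2)
J(g)*253 + L(21) = (1/5 - 1/8*(-5))*253 - 2 = (1/5 + 5/8)*253 - 2 = (33/40)*253 - 2 = 8349/40 - 2 = 8269/40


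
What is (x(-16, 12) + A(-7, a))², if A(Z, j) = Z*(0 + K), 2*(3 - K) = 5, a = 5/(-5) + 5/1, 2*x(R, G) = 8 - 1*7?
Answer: 9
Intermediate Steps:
x(R, G) = ½ (x(R, G) = (8 - 1*7)/2 = (8 - 7)/2 = (½)*1 = ½)
a = 4 (a = 5*(-⅕) + 5*1 = -1 + 5 = 4)
K = ½ (K = 3 - ½*5 = 3 - 5/2 = ½ ≈ 0.50000)
A(Z, j) = Z/2 (A(Z, j) = Z*(0 + ½) = Z*(½) = Z/2)
(x(-16, 12) + A(-7, a))² = (½ + (½)*(-7))² = (½ - 7/2)² = (-3)² = 9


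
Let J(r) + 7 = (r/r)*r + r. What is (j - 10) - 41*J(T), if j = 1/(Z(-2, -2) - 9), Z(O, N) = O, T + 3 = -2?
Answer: 7556/11 ≈ 686.91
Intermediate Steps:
T = -5 (T = -3 - 2 = -5)
j = -1/11 (j = 1/(-2 - 9) = 1/(-11) = -1/11 ≈ -0.090909)
J(r) = -7 + 2*r (J(r) = -7 + ((r/r)*r + r) = -7 + (1*r + r) = -7 + (r + r) = -7 + 2*r)
(j - 10) - 41*J(T) = (-1/11 - 10) - 41*(-7 + 2*(-5)) = -111/11 - 41*(-7 - 10) = -111/11 - 41*(-17) = -111/11 + 697 = 7556/11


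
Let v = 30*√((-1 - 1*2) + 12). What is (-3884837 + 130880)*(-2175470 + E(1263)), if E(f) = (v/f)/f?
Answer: 1447460043341474820/177241 ≈ 8.1666e+12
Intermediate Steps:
v = 90 (v = 30*√((-1 - 2) + 12) = 30*√(-3 + 12) = 30*√9 = 30*3 = 90)
E(f) = 90/f² (E(f) = (90/f)/f = 90/f²)
(-3884837 + 130880)*(-2175470 + E(1263)) = (-3884837 + 130880)*(-2175470 + 90/1263²) = -3753957*(-2175470 + 90*(1/1595169)) = -3753957*(-2175470 + 10/177241) = -3753957*(-385582478260/177241) = 1447460043341474820/177241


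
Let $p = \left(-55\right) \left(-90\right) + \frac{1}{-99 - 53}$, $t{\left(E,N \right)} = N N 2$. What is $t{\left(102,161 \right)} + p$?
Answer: $\frac{8632383}{152} \approx 56792.0$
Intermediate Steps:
$t{\left(E,N \right)} = 2 N^{2}$ ($t{\left(E,N \right)} = N^{2} \cdot 2 = 2 N^{2}$)
$p = \frac{752399}{152}$ ($p = 4950 + \frac{1}{-152} = 4950 - \frac{1}{152} = \frac{752399}{152} \approx 4950.0$)
$t{\left(102,161 \right)} + p = 2 \cdot 161^{2} + \frac{752399}{152} = 2 \cdot 25921 + \frac{752399}{152} = 51842 + \frac{752399}{152} = \frac{8632383}{152}$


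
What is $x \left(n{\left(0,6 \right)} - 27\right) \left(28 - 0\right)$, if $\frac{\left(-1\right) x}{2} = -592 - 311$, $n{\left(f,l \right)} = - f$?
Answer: $-1365336$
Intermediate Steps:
$x = 1806$ ($x = - 2 \left(-592 - 311\right) = \left(-2\right) \left(-903\right) = 1806$)
$x \left(n{\left(0,6 \right)} - 27\right) \left(28 - 0\right) = 1806 \left(\left(-1\right) 0 - 27\right) \left(28 - 0\right) = 1806 \left(0 - 27\right) \left(28 + 0\right) = 1806 \left(\left(-27\right) 28\right) = 1806 \left(-756\right) = -1365336$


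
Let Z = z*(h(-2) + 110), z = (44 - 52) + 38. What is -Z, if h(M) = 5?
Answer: -3450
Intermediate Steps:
z = 30 (z = -8 + 38 = 30)
Z = 3450 (Z = 30*(5 + 110) = 30*115 = 3450)
-Z = -1*3450 = -3450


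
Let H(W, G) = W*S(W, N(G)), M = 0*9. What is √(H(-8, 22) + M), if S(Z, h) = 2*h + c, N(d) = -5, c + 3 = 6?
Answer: 2*√14 ≈ 7.4833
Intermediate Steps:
c = 3 (c = -3 + 6 = 3)
M = 0
S(Z, h) = 3 + 2*h (S(Z, h) = 2*h + 3 = 3 + 2*h)
H(W, G) = -7*W (H(W, G) = W*(3 + 2*(-5)) = W*(3 - 10) = W*(-7) = -7*W)
√(H(-8, 22) + M) = √(-7*(-8) + 0) = √(56 + 0) = √56 = 2*√14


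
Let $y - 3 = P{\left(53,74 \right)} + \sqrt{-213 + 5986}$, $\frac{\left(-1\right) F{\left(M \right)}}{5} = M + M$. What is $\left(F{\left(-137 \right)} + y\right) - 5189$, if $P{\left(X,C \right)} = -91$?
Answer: $-3907 + \sqrt{5773} \approx -3831.0$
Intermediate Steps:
$F{\left(M \right)} = - 10 M$ ($F{\left(M \right)} = - 5 \left(M + M\right) = - 5 \cdot 2 M = - 10 M$)
$y = -88 + \sqrt{5773}$ ($y = 3 - \left(91 - \sqrt{-213 + 5986}\right) = 3 - \left(91 - \sqrt{5773}\right) = -88 + \sqrt{5773} \approx -12.02$)
$\left(F{\left(-137 \right)} + y\right) - 5189 = \left(\left(-10\right) \left(-137\right) - \left(88 - \sqrt{5773}\right)\right) - 5189 = \left(1370 - \left(88 - \sqrt{5773}\right)\right) - 5189 = \left(1282 + \sqrt{5773}\right) - 5189 = -3907 + \sqrt{5773}$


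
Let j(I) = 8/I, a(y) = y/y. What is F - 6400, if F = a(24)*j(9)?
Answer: -57592/9 ≈ -6399.1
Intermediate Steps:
a(y) = 1
F = 8/9 (F = 1*(8/9) = 8/9 ≈ 0.88889)
F - 6400 = 8/9 - 6400 = -57592/9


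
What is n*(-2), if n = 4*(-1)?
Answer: 8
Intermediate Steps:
n = -4
n*(-2) = -4*(-2) = 8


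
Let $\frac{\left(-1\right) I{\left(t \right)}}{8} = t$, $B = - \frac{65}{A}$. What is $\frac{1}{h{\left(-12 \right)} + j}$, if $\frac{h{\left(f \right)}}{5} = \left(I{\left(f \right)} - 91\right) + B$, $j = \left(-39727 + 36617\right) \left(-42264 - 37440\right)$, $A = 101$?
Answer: $\frac{101}{25035825640} \approx 4.0342 \cdot 10^{-9}$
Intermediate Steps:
$B = - \frac{65}{101} \approx -0.64356$
$I{\left(t \right)} = - 8 t$
$j = 247879440$ ($j = \left(-3110\right) \left(-79704\right) = 247879440$)
$h{\left(f \right)} = - \frac{46280}{101} - 40 f$ ($h{\left(f \right)} = 5 \left(\left(- 8 f - 91\right) - \frac{65}{101}\right) = 5 \left(\left(-91 - 8 f\right) - \frac{65}{101}\right) = 5 \left(- \frac{9256}{101} - 8 f\right) = - \frac{46280}{101} - 40 f$)
$\frac{1}{h{\left(-12 \right)} + j} = \frac{1}{\left(- \frac{46280}{101} - -480\right) + 247879440} = \frac{1}{\left(- \frac{46280}{101} + 480\right) + 247879440} = \frac{1}{\frac{2200}{101} + 247879440} = \frac{1}{\frac{25035825640}{101}} = \frac{101}{25035825640}$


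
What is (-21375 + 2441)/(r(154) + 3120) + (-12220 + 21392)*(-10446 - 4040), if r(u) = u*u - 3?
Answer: -3565182449070/26833 ≈ -1.3287e+8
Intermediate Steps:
r(u) = -3 + u**2 (r(u) = u**2 - 3 = -3 + u**2)
(-21375 + 2441)/(r(154) + 3120) + (-12220 + 21392)*(-10446 - 4040) = (-21375 + 2441)/((-3 + 154**2) + 3120) + (-12220 + 21392)*(-10446 - 4040) = -18934/((-3 + 23716) + 3120) + 9172*(-14486) = -18934/(23713 + 3120) - 132865592 = -18934/26833 - 132865592 = -3565182449070/26833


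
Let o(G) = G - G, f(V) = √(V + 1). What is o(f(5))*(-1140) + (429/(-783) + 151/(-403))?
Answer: -97040/105183 ≈ -0.92258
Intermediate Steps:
f(V) = √(1 + V)
o(G) = 0
o(f(5))*(-1140) + (429/(-783) + 151/(-403)) = 0*(-1140) + (429/(-783) + 151/(-403)) = 0 + (429*(-1/783) + 151*(-1/403)) = 0 + (-143/261 - 151/403) = 0 - 97040/105183 = -97040/105183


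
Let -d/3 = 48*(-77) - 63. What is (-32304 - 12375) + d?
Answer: -33402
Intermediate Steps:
d = 11277 (d = -3*(48*(-77) - 63) = -3*(-3696 - 63) = -3*(-3759) = 11277)
(-32304 - 12375) + d = (-32304 - 12375) + 11277 = -44679 + 11277 = -33402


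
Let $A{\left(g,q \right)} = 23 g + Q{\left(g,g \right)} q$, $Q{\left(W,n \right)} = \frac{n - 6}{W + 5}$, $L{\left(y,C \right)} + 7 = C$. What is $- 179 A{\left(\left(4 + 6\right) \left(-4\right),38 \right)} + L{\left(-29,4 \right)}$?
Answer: $\frac{5450803}{35} \approx 1.5574 \cdot 10^{5}$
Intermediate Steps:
$L{\left(y,C \right)} = -7 + C$
$Q{\left(W,n \right)} = \frac{-6 + n}{5 + W}$
$A{\left(g,q \right)} = 23 g + \frac{q \left(-6 + g\right)}{5 + g}$ ($A{\left(g,q \right)} = 23 g + \frac{-6 + g}{5 + g} q = 23 g + \frac{q \left(-6 + g\right)}{5 + g}$)
$- 179 A{\left(\left(4 + 6\right) \left(-4\right),38 \right)} + L{\left(-29,4 \right)} = - 179 \frac{38 \left(-6 + \left(4 + 6\right) \left(-4\right)\right) + 23 \left(4 + 6\right) \left(-4\right) \left(5 + \left(4 + 6\right) \left(-4\right)\right)}{5 + \left(4 + 6\right) \left(-4\right)} + \left(-7 + 4\right) = - 179 \frac{38 \left(-6 + 10 \left(-4\right)\right) + 23 \cdot 10 \left(-4\right) \left(5 + 10 \left(-4\right)\right)}{5 + 10 \left(-4\right)} - 3 = - 179 \frac{38 \left(-6 - 40\right) + 23 \left(-40\right) \left(5 - 40\right)}{5 - 40} - 3 = - 179 \frac{38 \left(-46\right) + 23 \left(-40\right) \left(-35\right)}{-35} - 3 = - 179 \left(- \frac{-1748 + 32200}{35}\right) - 3 = - 179 \left(\left(- \frac{1}{35}\right) 30452\right) - 3 = \left(-179\right) \left(- \frac{30452}{35}\right) - 3 = \frac{5450908}{35} - 3 = \frac{5450803}{35}$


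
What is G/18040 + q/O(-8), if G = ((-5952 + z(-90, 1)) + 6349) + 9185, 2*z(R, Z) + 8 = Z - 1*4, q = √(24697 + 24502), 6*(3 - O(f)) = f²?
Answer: 19153/36080 - 3*√49199/23 ≈ -28.401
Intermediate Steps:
O(f) = 3 - f²/6
q = √49199 ≈ 221.81
z(R, Z) = -6 + Z/2 (z(R, Z) = -4 + (Z - 1*4)/2 = -4 + (Z - 4)/2 = -4 + (-4 + Z)/2 = -4 + (-2 + Z/2) = -6 + Z/2)
G = 19153/2 (G = ((-5952 + (-6 + (½)*1)) + 6349) + 9185 = ((-5952 + (-6 + ½)) + 6349) + 9185 = ((-5952 - 11/2) + 6349) + 9185 = (-11915/2 + 6349) + 9185 = 783/2 + 9185 = 19153/2 ≈ 9576.5)
G/18040 + q/O(-8) = (19153/2)/18040 + √49199/(3 - ⅙*(-8)²) = (19153/2)*(1/18040) + √49199/(3 - ⅙*64) = 19153/36080 + √49199/(3 - 32/3) = 19153/36080 + √49199/(-23/3) = 19153/36080 + √49199*(-3/23) = 19153/36080 - 3*√49199/23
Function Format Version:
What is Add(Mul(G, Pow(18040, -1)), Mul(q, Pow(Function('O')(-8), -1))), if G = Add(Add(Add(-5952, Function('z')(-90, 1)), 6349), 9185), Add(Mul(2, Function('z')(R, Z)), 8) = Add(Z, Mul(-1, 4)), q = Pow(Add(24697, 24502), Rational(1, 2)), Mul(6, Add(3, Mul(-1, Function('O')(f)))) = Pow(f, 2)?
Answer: Add(Rational(19153, 36080), Mul(Rational(-3, 23), Pow(49199, Rational(1, 2)))) ≈ -28.401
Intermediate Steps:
Function('O')(f) = Add(3, Mul(Rational(-1, 6), Pow(f, 2)))
q = Pow(49199, Rational(1, 2)) ≈ 221.81
Function('z')(R, Z) = Add(-6, Mul(Rational(1, 2), Z)) (Function('z')(R, Z) = Add(-4, Mul(Rational(1, 2), Add(Z, Mul(-1, 4)))) = Add(-4, Mul(Rational(1, 2), Add(Z, -4))) = Add(-4, Mul(Rational(1, 2), Add(-4, Z))) = Add(-4, Add(-2, Mul(Rational(1, 2), Z))) = Add(-6, Mul(Rational(1, 2), Z)))
G = Rational(19153, 2) (G = Add(Add(Add(-5952, Add(-6, Mul(Rational(1, 2), 1))), 6349), 9185) = Add(Add(Add(-5952, Add(-6, Rational(1, 2))), 6349), 9185) = Add(Add(Add(-5952, Rational(-11, 2)), 6349), 9185) = Add(Add(Rational(-11915, 2), 6349), 9185) = Add(Rational(783, 2), 9185) = Rational(19153, 2) ≈ 9576.5)
Add(Mul(G, Pow(18040, -1)), Mul(q, Pow(Function('O')(-8), -1))) = Add(Mul(Rational(19153, 2), Pow(18040, -1)), Mul(Pow(49199, Rational(1, 2)), Pow(Add(3, Mul(Rational(-1, 6), Pow(-8, 2))), -1))) = Add(Mul(Rational(19153, 2), Rational(1, 18040)), Mul(Pow(49199, Rational(1, 2)), Pow(Add(3, Mul(Rational(-1, 6), 64)), -1))) = Add(Rational(19153, 36080), Mul(Pow(49199, Rational(1, 2)), Pow(Add(3, Rational(-32, 3)), -1))) = Add(Rational(19153, 36080), Mul(Pow(49199, Rational(1, 2)), Pow(Rational(-23, 3), -1))) = Add(Rational(19153, 36080), Mul(Pow(49199, Rational(1, 2)), Rational(-3, 23))) = Add(Rational(19153, 36080), Mul(Rational(-3, 23), Pow(49199, Rational(1, 2))))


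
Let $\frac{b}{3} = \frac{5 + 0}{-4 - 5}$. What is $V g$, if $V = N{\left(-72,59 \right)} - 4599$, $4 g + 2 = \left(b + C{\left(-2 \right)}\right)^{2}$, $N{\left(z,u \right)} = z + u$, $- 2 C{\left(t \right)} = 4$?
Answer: $- \frac{118759}{9} \approx -13195.0$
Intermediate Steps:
$C{\left(t \right)} = -2$ ($C{\left(t \right)} = \left(- \frac{1}{2}\right) 4 = -2$)
$b = - \frac{5}{3}$ ($b = 3 \frac{5 + 0}{-4 - 5} = 3 \frac{5}{-9} = 3 \cdot 5 \left(- \frac{1}{9}\right) = 3 \left(- \frac{5}{9}\right) = - \frac{5}{3} \approx -1.6667$)
$N{\left(z,u \right)} = u + z$
$g = \frac{103}{36}$ ($g = - \frac{1}{2} + \frac{\left(- \frac{5}{3} - 2\right)^{2}}{4} = - \frac{1}{2} + \frac{\left(- \frac{11}{3}\right)^{2}}{4} = - \frac{1}{2} + \frac{1}{4} \cdot \frac{121}{9} = - \frac{1}{2} + \frac{121}{36} = \frac{103}{36} \approx 2.8611$)
$V = -4612$ ($V = \left(59 - 72\right) - 4599 = -13 - 4599 = -4612$)
$V g = \left(-4612\right) \frac{103}{36} = - \frac{118759}{9}$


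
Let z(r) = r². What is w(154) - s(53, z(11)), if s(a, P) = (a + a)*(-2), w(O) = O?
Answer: 366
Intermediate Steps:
s(a, P) = -4*a (s(a, P) = (2*a)*(-2) = -4*a)
w(154) - s(53, z(11)) = 154 - (-4)*53 = 154 - 1*(-212) = 154 + 212 = 366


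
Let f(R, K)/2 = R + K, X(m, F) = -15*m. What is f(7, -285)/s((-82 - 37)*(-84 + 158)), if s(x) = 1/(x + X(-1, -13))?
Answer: 4887796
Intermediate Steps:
s(x) = 1/(15 + x) (s(x) = 1/(x - 15*(-1)) = 1/(x + 15) = 1/(15 + x))
f(R, K) = 2*K + 2*R (f(R, K) = 2*(R + K) = 2*(K + R) = 2*K + 2*R)
f(7, -285)/s((-82 - 37)*(-84 + 158)) = (2*(-285) + 2*7)/(1/(15 + (-82 - 37)*(-84 + 158))) = (-570 + 14)/(1/(15 - 119*74)) = -556/(1/(15 - 8806)) = -556/(1/(-8791)) = -556/(-1/8791) = -556*(-8791) = 4887796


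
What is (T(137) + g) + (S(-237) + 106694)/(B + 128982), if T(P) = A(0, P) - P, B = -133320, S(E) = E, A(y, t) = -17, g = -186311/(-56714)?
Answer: -10779321577/61506333 ≈ -175.26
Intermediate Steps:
g = 186311/56714 (g = -186311*(-1/56714) = 186311/56714 ≈ 3.2851)
T(P) = -17 - P
(T(137) + g) + (S(-237) + 106694)/(B + 128982) = ((-17 - 1*137) + 186311/56714) + (-237 + 106694)/(-133320 + 128982) = ((-17 - 137) + 186311/56714) + 106457/(-4338) = (-154 + 186311/56714) + 106457*(-1/4338) = -8547645/56714 - 106457/4338 = -10779321577/61506333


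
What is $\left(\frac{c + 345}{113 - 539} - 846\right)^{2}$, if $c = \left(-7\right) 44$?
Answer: $\frac{129911947489}{181476} \approx 7.1586 \cdot 10^{5}$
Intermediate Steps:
$c = -308$
$\left(\frac{c + 345}{113 - 539} - 846\right)^{2} = \left(\frac{-308 + 345}{113 - 539} - 846\right)^{2} = \left(\frac{37}{-426} - 846\right)^{2} = \left(37 \left(- \frac{1}{426}\right) - 846\right)^{2} = \left(- \frac{37}{426} - 846\right)^{2} = \left(- \frac{360433}{426}\right)^{2} = \frac{129911947489}{181476}$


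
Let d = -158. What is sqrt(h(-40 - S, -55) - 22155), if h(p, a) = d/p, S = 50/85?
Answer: 2*I*sqrt(659133885)/345 ≈ 148.83*I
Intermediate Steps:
S = 10/17 (S = 50*(1/85) = 10/17 ≈ 0.58823)
h(p, a) = -158/p
sqrt(h(-40 - S, -55) - 22155) = sqrt(-158/(-40 - 1*10/17) - 22155) = sqrt(-158/(-40 - 10/17) - 22155) = sqrt(-158/(-690/17) - 22155) = sqrt(-158*(-17/690) - 22155) = sqrt(1343/345 - 22155) = sqrt(-7642132/345) = 2*I*sqrt(659133885)/345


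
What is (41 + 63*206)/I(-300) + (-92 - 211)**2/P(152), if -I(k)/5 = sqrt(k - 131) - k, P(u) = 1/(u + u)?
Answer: 2523922641276/90431 + 13019*I*sqrt(431)/452155 ≈ 2.791e+7 + 0.59776*I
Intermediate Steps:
P(u) = 1/(2*u)
I(k) = -5*sqrt(-131 + k) + 5*k (I(k) = -5*(sqrt(k - 131) - k) = -5*(sqrt(-131 + k) - k) = -5*sqrt(-131 + k) + 5*k)
(41 + 63*206)/I(-300) + (-92 - 211)**2/P(152) = (41 + 63*206)/(-5*sqrt(-131 - 300) + 5*(-300)) + (-92 - 211)**2/(((1/2)/152)) = (41 + 12978)/(-5*I*sqrt(431) - 1500) + (-303)**2/(((1/2)*(1/152))) = 13019/(-5*I*sqrt(431) - 1500) + 91809/(1/304) = 13019/(-5*I*sqrt(431) - 1500) + 91809*304 = 13019/(-1500 - 5*I*sqrt(431)) + 27909936 = 27909936 + 13019/(-1500 - 5*I*sqrt(431))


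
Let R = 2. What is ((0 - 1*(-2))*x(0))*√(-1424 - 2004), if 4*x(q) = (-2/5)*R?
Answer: -4*I*√857/5 ≈ -23.42*I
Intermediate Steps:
x(q) = -⅕ (x(q) = (-2/5*2)/4 = (-2*⅕*2)/4 = (-⅖*2)/4 = (¼)*(-⅘) = -⅕)
((0 - 1*(-2))*x(0))*√(-1424 - 2004) = ((0 - 1*(-2))*(-⅕))*√(-1424 - 2004) = ((0 + 2)*(-⅕))*√(-3428) = (2*(-⅕))*(2*I*√857) = -4*I*√857/5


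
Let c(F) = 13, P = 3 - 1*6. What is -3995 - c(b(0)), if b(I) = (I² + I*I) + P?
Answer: -4008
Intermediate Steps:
P = -3 (P = 3 - 6 = -3)
b(I) = -3 + 2*I² (b(I) = (I² + I*I) - 3 = (I² + I²) - 3 = 2*I² - 3 = -3 + 2*I²)
-3995 - c(b(0)) = -3995 - 1*13 = -3995 - 13 = -4008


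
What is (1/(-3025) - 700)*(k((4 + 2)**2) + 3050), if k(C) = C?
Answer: -6534608086/3025 ≈ -2.1602e+6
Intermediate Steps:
(1/(-3025) - 700)*(k((4 + 2)**2) + 3050) = (1/(-3025) - 700)*((4 + 2)**2 + 3050) = (-1/3025 - 700)*(6**2 + 3050) = -2117501*(36 + 3050)/3025 = -2117501/3025*3086 = -6534608086/3025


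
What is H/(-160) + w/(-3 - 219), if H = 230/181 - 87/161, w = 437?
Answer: -1021131773/517544160 ≈ -1.9730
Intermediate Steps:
H = 21283/29141 (H = 230*(1/181) - 87*1/161 = 230/181 - 87/161 = 21283/29141 ≈ 0.73035)
H/(-160) + w/(-3 - 219) = (21283/29141)/(-160) + 437/(-3 - 219) = (21283/29141)*(-1/160) + 437/(-222) = -21283/4662560 + 437*(-1/222) = -21283/4662560 - 437/222 = -1021131773/517544160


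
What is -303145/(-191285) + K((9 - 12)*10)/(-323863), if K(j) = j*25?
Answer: 19664182577/12390026791 ≈ 1.5871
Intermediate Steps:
K(j) = 25*j
-303145/(-191285) + K((9 - 12)*10)/(-323863) = -303145/(-191285) + (25*((9 - 12)*10))/(-323863) = -303145*(-1/191285) + (25*(-3*10))*(-1/323863) = 60629/38257 + (25*(-30))*(-1/323863) = 60629/38257 - 750*(-1/323863) = 60629/38257 + 750/323863 = 19664182577/12390026791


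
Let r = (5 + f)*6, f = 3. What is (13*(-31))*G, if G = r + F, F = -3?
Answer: -18135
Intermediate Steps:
r = 48 (r = (5 + 3)*6 = 8*6 = 48)
G = 45 (G = 48 - 3 = 45)
(13*(-31))*G = (13*(-31))*45 = -403*45 = -18135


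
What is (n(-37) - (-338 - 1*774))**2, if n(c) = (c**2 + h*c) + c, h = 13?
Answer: 3853369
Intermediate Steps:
n(c) = c**2 + 14*c (n(c) = (c**2 + 13*c) + c = c**2 + 14*c)
(n(-37) - (-338 - 1*774))**2 = (-37*(14 - 37) - (-338 - 1*774))**2 = (-37*(-23) - (-338 - 774))**2 = (851 - 1*(-1112))**2 = (851 + 1112)**2 = 1963**2 = 3853369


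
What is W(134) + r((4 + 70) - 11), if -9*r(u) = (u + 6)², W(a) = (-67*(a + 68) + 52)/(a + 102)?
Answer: -69163/118 ≈ -586.13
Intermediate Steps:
W(a) = (-4504 - 67*a)/(102 + a) (W(a) = (-67*(68 + a) + 52)/(102 + a) = ((-4556 - 67*a) + 52)/(102 + a) = (-4504 - 67*a)/(102 + a))
r(u) = -(6 + u)²/9 (r(u) = -(u + 6)²/9 = -(6 + u)²/9)
W(134) + r((4 + 70) - 11) = (-4504 - 67*134)/(102 + 134) - (6 + ((4 + 70) - 11))²/9 = (-4504 - 8978)/236 - (6 + (74 - 11))²/9 = (1/236)*(-13482) - (6 + 63)²/9 = -6741/118 - ⅑*69² = -6741/118 - ⅑*4761 = -6741/118 - 529 = -69163/118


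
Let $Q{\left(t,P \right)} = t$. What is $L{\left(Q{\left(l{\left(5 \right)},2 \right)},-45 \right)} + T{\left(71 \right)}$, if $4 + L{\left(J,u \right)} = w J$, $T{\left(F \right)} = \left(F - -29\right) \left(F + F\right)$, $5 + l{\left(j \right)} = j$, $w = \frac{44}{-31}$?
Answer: $14196$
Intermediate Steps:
$w = - \frac{44}{31}$ ($w = 44 \left(- \frac{1}{31}\right) = - \frac{44}{31} \approx -1.4194$)
$l{\left(j \right)} = -5 + j$
$T{\left(F \right)} = 2 F \left(29 + F\right)$ ($T{\left(F \right)} = \left(F + 29\right) 2 F = \left(29 + F\right) 2 F = 2 F \left(29 + F\right)$)
$L{\left(J,u \right)} = -4 - \frac{44 J}{31}$
$L{\left(Q{\left(l{\left(5 \right)},2 \right)},-45 \right)} + T{\left(71 \right)} = \left(-4 - \frac{44 \left(-5 + 5\right)}{31}\right) + 2 \cdot 71 \left(29 + 71\right) = \left(-4 - 0\right) + 2 \cdot 71 \cdot 100 = \left(-4 + 0\right) + 14200 = -4 + 14200 = 14196$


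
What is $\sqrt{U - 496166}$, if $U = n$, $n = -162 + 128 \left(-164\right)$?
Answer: $6 i \sqrt{14370} \approx 719.25 i$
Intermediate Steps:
$n = -21154$ ($n = -162 - 20992 = -21154$)
$U = -21154$
$\sqrt{U - 496166} = \sqrt{-21154 - 496166} = \sqrt{-517320} = 6 i \sqrt{14370}$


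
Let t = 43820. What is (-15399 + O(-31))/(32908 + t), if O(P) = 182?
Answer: -15217/76728 ≈ -0.19832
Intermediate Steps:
(-15399 + O(-31))/(32908 + t) = (-15399 + 182)/(32908 + 43820) = -15217/76728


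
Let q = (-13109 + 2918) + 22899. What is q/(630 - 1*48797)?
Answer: -12708/48167 ≈ -0.26383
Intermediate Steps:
q = 12708 (q = -10191 + 22899 = 12708)
q/(630 - 1*48797) = 12708/(630 - 1*48797) = 12708/(630 - 48797) = 12708/(-48167) = 12708*(-1/48167) = -12708/48167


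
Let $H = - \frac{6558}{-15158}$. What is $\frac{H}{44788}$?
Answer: $\frac{3279}{339448252} \approx 9.6598 \cdot 10^{-6}$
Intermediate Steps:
$H = \frac{3279}{7579}$ ($H = \left(-6558\right) \left(- \frac{1}{15158}\right) = \frac{3279}{7579} \approx 0.43264$)
$\frac{H}{44788} = \frac{3279}{7579 \cdot 44788} = \frac{3279}{7579} \cdot \frac{1}{44788} = \frac{3279}{339448252}$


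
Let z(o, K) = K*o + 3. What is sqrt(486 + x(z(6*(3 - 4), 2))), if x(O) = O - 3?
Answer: sqrt(474) ≈ 21.772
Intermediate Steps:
z(o, K) = 3 + K*o
x(O) = -3 + O
sqrt(486 + x(z(6*(3 - 4), 2))) = sqrt(486 + (-3 + (3 + 2*(6*(3 - 4))))) = sqrt(486 + (-3 + (3 + 2*(6*(-1))))) = sqrt(486 + (-3 + (3 + 2*(-6)))) = sqrt(486 + (-3 + (3 - 12))) = sqrt(486 + (-3 - 9)) = sqrt(486 - 12) = sqrt(474)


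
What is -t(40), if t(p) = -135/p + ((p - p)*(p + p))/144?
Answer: 27/8 ≈ 3.3750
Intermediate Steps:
t(p) = -135/p (t(p) = -135/p + (0*(2*p))*(1/144) = -135/p + 0*(1/144) = -135/p + 0 = -135/p)
-t(40) = -(-135)/40 = -1*(-27/8) = 27/8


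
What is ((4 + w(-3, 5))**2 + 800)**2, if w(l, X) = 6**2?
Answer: 5760000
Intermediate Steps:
w(l, X) = 36
((4 + w(-3, 5))**2 + 800)**2 = ((4 + 36)**2 + 800)**2 = (40**2 + 800)**2 = (1600 + 800)**2 = 2400**2 = 5760000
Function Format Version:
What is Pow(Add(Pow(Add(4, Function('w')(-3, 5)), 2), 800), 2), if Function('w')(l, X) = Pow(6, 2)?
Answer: 5760000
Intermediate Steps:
Function('w')(l, X) = 36
Pow(Add(Pow(Add(4, Function('w')(-3, 5)), 2), 800), 2) = Pow(Add(Pow(Add(4, 36), 2), 800), 2) = Pow(Add(Pow(40, 2), 800), 2) = Pow(Add(1600, 800), 2) = Pow(2400, 2) = 5760000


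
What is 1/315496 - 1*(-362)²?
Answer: -41343857823/315496 ≈ -1.3104e+5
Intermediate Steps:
1/315496 - 1*(-362)² = 1/315496 - 1*131044 = 1/315496 - 131044 = -41343857823/315496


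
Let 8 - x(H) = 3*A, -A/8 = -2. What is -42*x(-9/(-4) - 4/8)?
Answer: 1680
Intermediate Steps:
A = 16 (A = -8*(-2) = 16)
x(H) = -40 (x(H) = 8 - 3*16 = 8 - 1*48 = 8 - 48 = -40)
-42*x(-9/(-4) - 4/8) = -42*(-40) = 1680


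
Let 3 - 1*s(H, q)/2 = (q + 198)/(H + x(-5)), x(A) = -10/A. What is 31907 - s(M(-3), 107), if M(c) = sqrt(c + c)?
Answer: 32023 - 61*I*sqrt(6) ≈ 32023.0 - 149.42*I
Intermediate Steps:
M(c) = sqrt(2)*sqrt(c) (M(c) = sqrt(2*c) = sqrt(2)*sqrt(c))
s(H, q) = 6 - 2*(198 + q)/(2 + H) (s(H, q) = 6 - 2*(q + 198)/(H - 10/(-5)) = 6 - 2*(198 + q)/(H - 10*(-1/5)) = 6 - 2*(198 + q)/(H + 2) = 6 - 2*(198 + q)/(2 + H))
31907 - s(M(-3), 107) = 31907 - 2*(-192 - 1*107 + 3*(sqrt(2)*sqrt(-3)))/(2 + sqrt(2)*sqrt(-3)) = 31907 - 2*(-192 - 107 + 3*(sqrt(2)*(I*sqrt(3))))/(2 + sqrt(2)*(I*sqrt(3))) = 31907 - 2*(-192 - 107 + 3*(I*sqrt(6)))/(2 + I*sqrt(6)) = 31907 - 2*(-192 - 107 + 3*I*sqrt(6))/(2 + I*sqrt(6)) = 31907 - 2*(-299 + 3*I*sqrt(6))/(2 + I*sqrt(6))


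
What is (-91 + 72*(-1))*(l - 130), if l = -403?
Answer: 86879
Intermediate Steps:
(-91 + 72*(-1))*(l - 130) = (-91 + 72*(-1))*(-403 - 130) = (-91 - 72)*(-533) = -163*(-533) = 86879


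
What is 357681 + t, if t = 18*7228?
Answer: 487785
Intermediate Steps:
t = 130104
357681 + t = 357681 + 130104 = 487785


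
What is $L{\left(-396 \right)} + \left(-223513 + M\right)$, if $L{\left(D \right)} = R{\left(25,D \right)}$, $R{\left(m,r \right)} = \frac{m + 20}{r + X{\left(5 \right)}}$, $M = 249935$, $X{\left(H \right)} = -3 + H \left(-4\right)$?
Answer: $\frac{11070773}{419} \approx 26422.0$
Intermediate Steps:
$X{\left(H \right)} = -3 - 4 H$
$R{\left(m,r \right)} = \frac{20 + m}{-23 + r}$ ($R{\left(m,r \right)} = \frac{m + 20}{r - 23} = \frac{20 + m}{r - 23} = \frac{20 + m}{-23 + r}$)
$L{\left(D \right)} = \frac{45}{-23 + D}$ ($L{\left(D \right)} = \frac{20 + 25}{-23 + D} = \frac{1}{-23 + D} 45 = \frac{45}{-23 + D}$)
$L{\left(-396 \right)} + \left(-223513 + M\right) = \frac{45}{-23 - 396} + \left(-223513 + 249935\right) = \frac{45}{-419} + 26422 = 45 \left(- \frac{1}{419}\right) + 26422 = - \frac{45}{419} + 26422 = \frac{11070773}{419}$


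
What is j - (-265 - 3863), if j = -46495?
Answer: -42367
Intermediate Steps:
j - (-265 - 3863) = -46495 - (-265 - 3863) = -46495 - 1*(-4128) = -46495 + 4128 = -42367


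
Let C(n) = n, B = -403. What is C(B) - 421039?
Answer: -421442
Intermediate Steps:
C(B) - 421039 = -403 - 421039 = -421442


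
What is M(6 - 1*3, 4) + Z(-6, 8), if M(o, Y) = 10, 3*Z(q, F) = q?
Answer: 8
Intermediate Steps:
Z(q, F) = q/3
M(6 - 1*3, 4) + Z(-6, 8) = 10 + (⅓)*(-6) = 10 - 2 = 8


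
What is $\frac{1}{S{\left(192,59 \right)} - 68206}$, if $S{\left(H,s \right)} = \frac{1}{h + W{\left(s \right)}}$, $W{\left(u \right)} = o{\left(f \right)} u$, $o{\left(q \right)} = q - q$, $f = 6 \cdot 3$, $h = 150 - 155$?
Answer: $- \frac{5}{341031} \approx -1.4661 \cdot 10^{-5}$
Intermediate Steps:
$h = -5$
$f = 18$
$o{\left(q \right)} = 0$
$W{\left(u \right)} = 0$ ($W{\left(u \right)} = 0 u = 0$)
$S{\left(H,s \right)} = - \frac{1}{5}$ ($S{\left(H,s \right)} = \frac{1}{-5 + 0} = \frac{1}{-5} = - \frac{1}{5}$)
$\frac{1}{S{\left(192,59 \right)} - 68206} = \frac{1}{- \frac{1}{5} - 68206} = \frac{1}{- \frac{341031}{5}} = - \frac{5}{341031}$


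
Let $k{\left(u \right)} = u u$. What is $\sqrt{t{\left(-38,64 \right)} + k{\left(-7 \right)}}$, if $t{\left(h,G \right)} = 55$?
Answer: $2 \sqrt{26} \approx 10.198$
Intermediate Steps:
$k{\left(u \right)} = u^{2}$
$\sqrt{t{\left(-38,64 \right)} + k{\left(-7 \right)}} = \sqrt{55 + \left(-7\right)^{2}} = \sqrt{55 + 49} = \sqrt{104} = 2 \sqrt{26}$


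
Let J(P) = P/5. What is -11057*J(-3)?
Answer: 33171/5 ≈ 6634.2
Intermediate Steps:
J(P) = P/5 (J(P) = P*(⅕) = P/5)
-11057*J(-3) = -11057*(-3)/5 = -11057*(-⅗) = 33171/5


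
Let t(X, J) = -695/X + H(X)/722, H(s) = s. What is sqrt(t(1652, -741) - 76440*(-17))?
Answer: 9*sqrt(3951413702341)/15694 ≈ 1139.9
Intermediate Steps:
t(X, J) = -695/X + X/722
sqrt(t(1652, -741) - 76440*(-17)) = sqrt((-695/1652 + (1/722)*1652) - 76440*(-17)) = sqrt((-695*1/1652 + 826/361) - 637*(-2040)) = sqrt((-695/1652 + 826/361) + 1299480) = sqrt(1113657/596372 + 1299480) = sqrt(774974600217/596372) = 9*sqrt(3951413702341)/15694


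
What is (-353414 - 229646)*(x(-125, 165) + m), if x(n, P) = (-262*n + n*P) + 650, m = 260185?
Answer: -159152057600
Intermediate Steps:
x(n, P) = 650 - 262*n + P*n (x(n, P) = (-262*n + P*n) + 650 = 650 - 262*n + P*n)
(-353414 - 229646)*(x(-125, 165) + m) = (-353414 - 229646)*((650 - 262*(-125) + 165*(-125)) + 260185) = -583060*((650 + 32750 - 20625) + 260185) = -583060*(12775 + 260185) = -583060*272960 = -159152057600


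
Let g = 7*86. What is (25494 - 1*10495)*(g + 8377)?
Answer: 134676021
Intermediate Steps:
g = 602
(25494 - 1*10495)*(g + 8377) = (25494 - 1*10495)*(602 + 8377) = (25494 - 10495)*8979 = 14999*8979 = 134676021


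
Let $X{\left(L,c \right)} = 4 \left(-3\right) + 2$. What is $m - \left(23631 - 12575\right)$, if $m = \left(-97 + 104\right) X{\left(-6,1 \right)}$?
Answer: $-11126$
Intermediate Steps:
$X{\left(L,c \right)} = -10$ ($X{\left(L,c \right)} = -12 + 2 = -10$)
$m = -70$ ($m = \left(-97 + 104\right) \left(-10\right) = 7 \left(-10\right) = -70$)
$m - \left(23631 - 12575\right) = -70 - \left(23631 - 12575\right) = -70 - 11056 = -11126$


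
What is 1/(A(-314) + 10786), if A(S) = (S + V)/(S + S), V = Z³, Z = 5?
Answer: 628/6773797 ≈ 9.2710e-5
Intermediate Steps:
V = 125 (V = 5³ = 125)
A(S) = (125 + S)/(2*S) (A(S) = (S + 125)/(S + S) = (125 + S)/((2*S)) = (125 + S)*(1/(2*S)) = (125 + S)/(2*S))
1/(A(-314) + 10786) = 1/((½)*(125 - 314)/(-314) + 10786) = 1/((½)*(-1/314)*(-189) + 10786) = 1/(189/628 + 10786) = 1/(6773797/628) = 628/6773797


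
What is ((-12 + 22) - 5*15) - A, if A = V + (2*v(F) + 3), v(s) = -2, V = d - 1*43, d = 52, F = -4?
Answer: -73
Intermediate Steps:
V = 9 (V = 52 - 1*43 = 52 - 43 = 9)
A = 8 (A = 9 + (2*(-2) + 3) = 9 + (-4 + 3) = 9 - 1 = 8)
((-12 + 22) - 5*15) - A = ((-12 + 22) - 5*15) - 1*8 = (10 - 75) - 8 = -65 - 8 = -73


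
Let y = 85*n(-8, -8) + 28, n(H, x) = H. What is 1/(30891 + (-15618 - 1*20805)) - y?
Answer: 3606863/5532 ≈ 652.00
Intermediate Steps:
y = -652 (y = 85*(-8) + 28 = -680 + 28 = -652)
1/(30891 + (-15618 - 1*20805)) - y = 1/(30891 + (-15618 - 1*20805)) - 1*(-652) = 1/(30891 + (-15618 - 20805)) + 652 = 1/(30891 - 36423) + 652 = 1/(-5532) + 652 = -1/5532 + 652 = 3606863/5532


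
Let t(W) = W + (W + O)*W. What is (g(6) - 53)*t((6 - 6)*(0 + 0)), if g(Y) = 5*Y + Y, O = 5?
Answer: 0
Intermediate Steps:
g(Y) = 6*Y
t(W) = W + W*(5 + W) (t(W) = W + (W + 5)*W = W + (5 + W)*W = W + W*(5 + W))
(g(6) - 53)*t((6 - 6)*(0 + 0)) = (6*6 - 53)*(((6 - 6)*(0 + 0))*(6 + (6 - 6)*(0 + 0))) = (36 - 53)*((0*0)*(6 + 0*0)) = -0*(6 + 0) = -0*6 = -17*0 = 0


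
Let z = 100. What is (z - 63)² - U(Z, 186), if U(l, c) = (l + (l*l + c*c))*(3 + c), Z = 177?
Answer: -12491909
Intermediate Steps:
U(l, c) = (3 + c)*(l + c² + l²) (U(l, c) = (l + (l² + c²))*(3 + c) = (l + (c² + l²))*(3 + c) = (l + c² + l²)*(3 + c) = (3 + c)*(l + c² + l²))
(z - 63)² - U(Z, 186) = (100 - 63)² - (186³ + 3*177 + 3*186² + 3*177² + 186*177 + 186*177²) = 37² - (6434856 + 531 + 3*34596 + 3*31329 + 32922 + 186*31329) = 1369 - (6434856 + 531 + 103788 + 93987 + 32922 + 5827194) = 1369 - 1*12493278 = 1369 - 12493278 = -12491909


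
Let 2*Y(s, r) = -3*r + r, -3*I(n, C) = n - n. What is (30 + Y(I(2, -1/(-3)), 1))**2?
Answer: 841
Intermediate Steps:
I(n, C) = 0 (I(n, C) = -(n - n)/3 = -1/3*0 = 0)
Y(s, r) = -r (Y(s, r) = (-3*r + r)/2 = (-2*r)/2 = -r)
(30 + Y(I(2, -1/(-3)), 1))**2 = (30 - 1*1)**2 = (30 - 1)**2 = 29**2 = 841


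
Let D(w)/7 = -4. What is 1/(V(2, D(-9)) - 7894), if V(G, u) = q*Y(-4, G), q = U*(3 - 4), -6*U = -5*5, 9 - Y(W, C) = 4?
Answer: -6/47489 ≈ -0.00012635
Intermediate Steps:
D(w) = -28 (D(w) = 7*(-4) = -28)
Y(W, C) = 5 (Y(W, C) = 9 - 1*4 = 9 - 4 = 5)
U = 25/6 (U = -(-5)*5/6 = -⅙*(-25) = 25/6 ≈ 4.1667)
q = -25/6 (q = 25*(3 - 4)/6 = (25/6)*(-1) = -25/6 ≈ -4.1667)
V(G, u) = -125/6 (V(G, u) = -25/6*5 = -125/6)
1/(V(2, D(-9)) - 7894) = 1/(-125/6 - 7894) = 1/(-47489/6) = -6/47489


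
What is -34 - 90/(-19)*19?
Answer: 56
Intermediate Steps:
-34 - 90/(-19)*19 = -34 - 90*(-1/19)*19 = -34 + (90/19)*19 = -34 + 90 = 56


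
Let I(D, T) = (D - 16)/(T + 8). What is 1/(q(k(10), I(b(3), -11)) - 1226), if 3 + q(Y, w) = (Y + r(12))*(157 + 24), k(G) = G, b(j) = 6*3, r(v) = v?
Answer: 1/2753 ≈ 0.00036324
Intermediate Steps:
b(j) = 18
I(D, T) = (-16 + D)/(8 + T)
q(Y, w) = 2169 + 181*Y (q(Y, w) = -3 + (Y + 12)*(157 + 24) = -3 + (12 + Y)*181 = -3 + (2172 + 181*Y) = 2169 + 181*Y)
1/(q(k(10), I(b(3), -11)) - 1226) = 1/((2169 + 181*10) - 1226) = 1/((2169 + 1810) - 1226) = 1/(3979 - 1226) = 1/2753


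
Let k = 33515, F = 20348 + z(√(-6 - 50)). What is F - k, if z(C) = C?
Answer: -13167 + 2*I*√14 ≈ -13167.0 + 7.4833*I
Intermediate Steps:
F = 20348 + 2*I*√14 (F = 20348 + √(-6 - 50) = 20348 + √(-56) = 20348 + 2*I*√14 ≈ 20348.0 + 7.4833*I)
F - k = (20348 + 2*I*√14) - 1*33515 = (20348 + 2*I*√14) - 33515 = -13167 + 2*I*√14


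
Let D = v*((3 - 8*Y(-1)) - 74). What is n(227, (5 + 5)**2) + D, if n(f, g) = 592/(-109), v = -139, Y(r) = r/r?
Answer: 1196337/109 ≈ 10976.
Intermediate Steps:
Y(r) = 1
n(f, g) = -592/109 (n(f, g) = 592*(-1/109) = -592/109)
D = 10981 (D = -139*((3 - 8*1) - 74) = -139*((3 - 8) - 74) = -139*(-5 - 74) = -139*(-79) = 10981)
n(227, (5 + 5)**2) + D = -592/109 + 10981 = 1196337/109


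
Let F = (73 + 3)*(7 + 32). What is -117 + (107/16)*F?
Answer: 78819/4 ≈ 19705.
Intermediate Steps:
F = 2964 (F = 76*39 = 2964)
-117 + (107/16)*F = -117 + (107/16)*2964 = -117 + 79287/4 = 78819/4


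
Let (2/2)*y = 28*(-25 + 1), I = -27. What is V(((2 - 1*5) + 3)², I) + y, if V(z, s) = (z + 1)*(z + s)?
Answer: -699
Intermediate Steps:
V(z, s) = (1 + z)*(s + z)
y = -672 (y = 28*(-25 + 1) = 28*(-24) = -672)
V(((2 - 1*5) + 3)², I) + y = (-27 + ((2 - 1*5) + 3)² + (((2 - 1*5) + 3)²)² - 27*((2 - 1*5) + 3)²) - 672 = (-27 + ((2 - 5) + 3)² + (((2 - 5) + 3)²)² - 27*((2 - 5) + 3)²) - 672 = (-27 + (-3 + 3)² + ((-3 + 3)²)² - 27*(-3 + 3)²) - 672 = (-27 + 0² + (0²)² - 27*0²) - 672 = (-27 + 0 + 0² - 27*0) - 672 = (-27 + 0 + 0 + 0) - 672 = -27 - 672 = -699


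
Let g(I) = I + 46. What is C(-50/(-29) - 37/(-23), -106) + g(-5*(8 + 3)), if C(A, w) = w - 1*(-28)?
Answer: -87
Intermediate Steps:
C(A, w) = 28 + w (C(A, w) = w + 28 = 28 + w)
g(I) = 46 + I
C(-50/(-29) - 37/(-23), -106) + g(-5*(8 + 3)) = (28 - 106) + (46 - 5*(8 + 3)) = -78 + (46 - 5*11) = -78 + (46 - 55) = -78 - 9 = -87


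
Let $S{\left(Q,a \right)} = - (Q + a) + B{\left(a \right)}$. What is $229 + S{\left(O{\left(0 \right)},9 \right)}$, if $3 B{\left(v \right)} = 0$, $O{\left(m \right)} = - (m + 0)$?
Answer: $220$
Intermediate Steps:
$O{\left(m \right)} = - m$
$B{\left(v \right)} = 0$ ($B{\left(v \right)} = \frac{1}{3} \cdot 0 = 0$)
$S{\left(Q,a \right)} = - Q - a$ ($S{\left(Q,a \right)} = - (Q + a) + 0 = \left(- Q - a\right) + 0 = - Q - a$)
$229 + S{\left(O{\left(0 \right)},9 \right)} = 229 - \left(9 - 0\right) = 229 - 9 = 220$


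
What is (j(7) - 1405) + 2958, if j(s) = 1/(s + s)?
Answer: 21743/14 ≈ 1553.1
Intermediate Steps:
j(s) = 1/(2*s)
(j(7) - 1405) + 2958 = ((½)/7 - 1405) + 2958 = ((½)*(⅐) - 1405) + 2958 = (1/14 - 1405) + 2958 = -19669/14 + 2958 = 21743/14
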